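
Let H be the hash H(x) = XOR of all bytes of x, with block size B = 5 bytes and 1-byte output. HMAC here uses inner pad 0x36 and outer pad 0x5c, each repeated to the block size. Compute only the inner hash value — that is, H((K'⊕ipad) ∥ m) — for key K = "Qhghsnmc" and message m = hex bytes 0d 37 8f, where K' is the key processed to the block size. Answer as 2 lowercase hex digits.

Key "Qhghsnmc" = 51 68 67 68 73 6e 6d 63 is 8 bytes > B = 5, so hash it first: H(key) = 25, then zero-pad to 5 bytes: K' = 25 00 00 00 00.
K' ⊕ ipad = 13 36 36 36 36.
Inner input = 13 36 36 36 36 ∥ 0d 37 8f.
Inner hash: XOR 13⊕36⊕36⊕36⊕36⊕0d⊕37⊕8f = a6.

a6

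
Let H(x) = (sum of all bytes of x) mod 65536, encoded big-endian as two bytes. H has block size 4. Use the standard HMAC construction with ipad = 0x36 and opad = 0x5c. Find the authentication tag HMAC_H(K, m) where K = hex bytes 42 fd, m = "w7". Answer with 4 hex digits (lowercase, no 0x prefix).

01d2

Key hex bytes 42 fd is 2 bytes ≤ B = 4; zero-pad to 4 bytes: K' = 42 fd 00 00.
K' ⊕ ipad = 74 cb 36 36.  K' ⊕ opad = 1e a1 5c 5c.
Inner input = (K'⊕ipad) ∥ m = 74 cb 36 36 ∥ 77 37.
Inner hash: sum = 116+203+54+54+119+55 = 601 → 02 59.
Outer input = (K'⊕opad) ∥ inner = 1e a1 5c 5c ∥ 02 59.
Outer hash (tag): sum = 30+161+92+92+2+89 = 466 → 01 d2.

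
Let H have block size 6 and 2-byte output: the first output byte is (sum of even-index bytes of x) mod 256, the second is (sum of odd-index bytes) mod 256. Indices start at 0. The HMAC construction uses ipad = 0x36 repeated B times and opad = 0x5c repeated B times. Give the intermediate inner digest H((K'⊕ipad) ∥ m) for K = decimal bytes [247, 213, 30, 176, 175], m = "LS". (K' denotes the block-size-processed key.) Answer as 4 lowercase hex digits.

Key decimal bytes [247, 213, 30, 176, 175] = f7 d5 1e b0 af is 5 bytes ≤ B = 6; zero-pad to 6 bytes: K' = f7 d5 1e b0 af 00.
K' ⊕ ipad = c1 e3 28 86 99 36.
Inner input = c1 e3 28 86 99 36 ∥ 4c 53.
Inner hash: even-index sum = 462 mod 256 = 206; odd-index sum = 498 mod 256 = 242 → ce f2.

cef2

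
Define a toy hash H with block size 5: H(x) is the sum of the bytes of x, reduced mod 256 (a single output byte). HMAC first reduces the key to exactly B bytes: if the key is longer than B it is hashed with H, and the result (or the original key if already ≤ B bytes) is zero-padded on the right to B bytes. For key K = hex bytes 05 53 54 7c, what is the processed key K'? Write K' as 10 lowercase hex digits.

0553547c00

Key hex bytes 05 53 54 7c is 4 bytes ≤ B = 5; zero-pad to 5 bytes: K' = 05 53 54 7c 00.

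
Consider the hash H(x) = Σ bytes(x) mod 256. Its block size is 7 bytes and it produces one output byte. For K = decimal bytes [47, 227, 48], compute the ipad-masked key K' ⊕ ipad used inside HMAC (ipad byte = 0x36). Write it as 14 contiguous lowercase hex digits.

19d50636363636

Key decimal bytes [47, 227, 48] = 2f e3 30 is 3 bytes ≤ B = 7; zero-pad to 7 bytes: K' = 2f e3 30 00 00 00 00.
XOR each byte with 0x36: 2f⊕36=19, e3⊕36=d5, 30⊕36=06, 00⊕36=36, 00⊕36=36, 00⊕36=36, 00⊕36=36.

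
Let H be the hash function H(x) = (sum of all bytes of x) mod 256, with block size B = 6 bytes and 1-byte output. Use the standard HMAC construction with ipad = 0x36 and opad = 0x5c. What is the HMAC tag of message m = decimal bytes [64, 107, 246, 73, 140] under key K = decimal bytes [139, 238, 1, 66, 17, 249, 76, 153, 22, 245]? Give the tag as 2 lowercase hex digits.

Key decimal bytes [139, 238, 1, 66, 17, 249, 76, 153, 22, 245] = 8b ee 01 42 11 f9 4c 99 16 f5 is 10 bytes > B = 6, so hash it first: H(key) = b6, then zero-pad to 6 bytes: K' = b6 00 00 00 00 00.
K' ⊕ ipad = 80 36 36 36 36 36.  K' ⊕ opad = ea 5c 5c 5c 5c 5c.
Inner input = (K'⊕ipad) ∥ m = 80 36 36 36 36 36 ∥ 40 6b f6 49 8c.
Inner hash: sum = 128+54+54+54+54+54+64+107+246+73+140 = 1028; mod 256 = 4 → 04.
Outer input = (K'⊕opad) ∥ inner = ea 5c 5c 5c 5c 5c ∥ 04.
Outer hash (tag): sum = 234+92+92+92+92+92+4 = 698; mod 256 = 186 → ba.

ba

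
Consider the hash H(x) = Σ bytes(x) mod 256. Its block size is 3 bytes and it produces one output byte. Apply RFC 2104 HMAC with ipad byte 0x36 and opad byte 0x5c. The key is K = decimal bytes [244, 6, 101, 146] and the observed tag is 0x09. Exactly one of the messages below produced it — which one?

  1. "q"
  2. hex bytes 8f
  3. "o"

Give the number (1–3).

1

Key decimal bytes [244, 6, 101, 146] = f4 06 65 92 is 4 bytes > B = 3, so hash it first: H(key) = f1, then zero-pad to 3 bytes: K' = f1 00 00.
K' ⊕ ipad = c7 36 36; K' ⊕ opad = ad 5c 5c.
m1: inner = H(c7 36 36 71) = a4; tag = H(ad 5c 5c a4) = 09 ← matches
m2: inner = H(c7 36 36 8f) = c2; tag = H(ad 5c 5c c2) = 27
m3: inner = H(c7 36 36 6f) = a2; tag = H(ad 5c 5c a2) = 07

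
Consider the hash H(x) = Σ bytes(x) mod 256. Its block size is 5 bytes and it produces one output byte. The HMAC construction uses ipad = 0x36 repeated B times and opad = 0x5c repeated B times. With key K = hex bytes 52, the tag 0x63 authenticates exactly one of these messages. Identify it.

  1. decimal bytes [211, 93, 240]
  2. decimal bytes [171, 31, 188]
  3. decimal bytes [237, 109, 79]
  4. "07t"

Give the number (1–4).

3

Key hex bytes 52 is 1 byte ≤ B = 5; zero-pad to 5 bytes: K' = 52 00 00 00 00.
K' ⊕ ipad = 64 36 36 36 36; K' ⊕ opad = 0e 5c 5c 5c 5c.
m1: inner = H(64 36 36 36 36 d3 5d f0) = 5c; tag = H(0e 5c 5c 5c 5c 5c) = da
m2: inner = H(64 36 36 36 36 ab 1f bc) = c2; tag = H(0e 5c 5c 5c 5c c2) = 40
m3: inner = H(64 36 36 36 36 ed 6d 4f) = e5; tag = H(0e 5c 5c 5c 5c e5) = 63 ← matches
m4: inner = H(64 36 36 36 36 30 37 74) = 17; tag = H(0e 5c 5c 5c 5c 17) = 95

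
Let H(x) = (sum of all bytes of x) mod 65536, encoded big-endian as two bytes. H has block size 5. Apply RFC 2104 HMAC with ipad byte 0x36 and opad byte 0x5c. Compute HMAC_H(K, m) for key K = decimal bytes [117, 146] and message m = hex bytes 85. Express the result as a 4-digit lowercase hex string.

021b

Key decimal bytes [117, 146] = 75 92 is 2 bytes ≤ B = 5; zero-pad to 5 bytes: K' = 75 92 00 00 00.
K' ⊕ ipad = 43 a4 36 36 36.  K' ⊕ opad = 29 ce 5c 5c 5c.
Inner input = (K'⊕ipad) ∥ m = 43 a4 36 36 36 ∥ 85.
Inner hash: sum = 67+164+54+54+54+133 = 526 → 02 0e.
Outer input = (K'⊕opad) ∥ inner = 29 ce 5c 5c 5c ∥ 02 0e.
Outer hash (tag): sum = 41+206+92+92+92+2+14 = 539 → 02 1b.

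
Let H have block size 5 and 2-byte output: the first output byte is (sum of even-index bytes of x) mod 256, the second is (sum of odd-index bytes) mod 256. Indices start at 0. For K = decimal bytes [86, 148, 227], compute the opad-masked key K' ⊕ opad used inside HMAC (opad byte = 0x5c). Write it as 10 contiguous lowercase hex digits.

Key decimal bytes [86, 148, 227] = 56 94 e3 is 3 bytes ≤ B = 5; zero-pad to 5 bytes: K' = 56 94 e3 00 00.
XOR each byte with 0x5c: 56⊕5c=0a, 94⊕5c=c8, e3⊕5c=bf, 00⊕5c=5c, 00⊕5c=5c.

0ac8bf5c5c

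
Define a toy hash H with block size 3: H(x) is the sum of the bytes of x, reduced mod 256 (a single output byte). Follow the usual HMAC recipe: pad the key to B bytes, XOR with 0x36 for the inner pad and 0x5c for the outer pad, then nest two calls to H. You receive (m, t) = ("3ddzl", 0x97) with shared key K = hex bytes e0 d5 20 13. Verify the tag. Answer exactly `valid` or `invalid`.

valid

Key hex bytes e0 d5 20 13 is 4 bytes > B = 3, so hash it first: H(key) = e8, then zero-pad to 3 bytes: K' = e8 00 00.
K' ⊕ ipad = de 36 36; K' ⊕ opad = b4 5c 5c.
Inner hash: sum = 222+54+54+51+100+100+122+108 = 811; mod 256 = 43 → 2b.
Outer hash (recomputed tag): sum = 180+92+92+43 = 407; mod 256 = 151 → 97.
Recomputed tag = 97; claimed = 97 → match.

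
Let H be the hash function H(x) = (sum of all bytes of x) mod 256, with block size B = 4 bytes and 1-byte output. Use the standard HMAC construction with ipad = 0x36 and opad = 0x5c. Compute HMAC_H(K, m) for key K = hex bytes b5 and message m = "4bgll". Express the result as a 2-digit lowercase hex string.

f7

Key hex bytes b5 is 1 byte ≤ B = 4; zero-pad to 4 bytes: K' = b5 00 00 00.
K' ⊕ ipad = 83 36 36 36.  K' ⊕ opad = e9 5c 5c 5c.
Inner input = (K'⊕ipad) ∥ m = 83 36 36 36 ∥ 34 62 67 6c 6c.
Inner hash: sum = 131+54+54+54+52+98+103+108+108 = 762; mod 256 = 250 → fa.
Outer input = (K'⊕opad) ∥ inner = e9 5c 5c 5c ∥ fa.
Outer hash (tag): sum = 233+92+92+92+250 = 759; mod 256 = 247 → f7.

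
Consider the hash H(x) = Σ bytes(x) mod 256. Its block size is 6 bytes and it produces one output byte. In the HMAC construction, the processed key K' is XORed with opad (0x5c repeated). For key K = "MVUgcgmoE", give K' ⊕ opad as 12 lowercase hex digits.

165c5c5c5c5c

Key "MVUgcgmoE" = 4d 56 55 67 63 67 6d 6f 45 is 9 bytes > B = 6, so hash it first: H(key) = 4a, then zero-pad to 6 bytes: K' = 4a 00 00 00 00 00.
XOR each byte with 0x5c: 4a⊕5c=16, 00⊕5c=5c, 00⊕5c=5c, 00⊕5c=5c, 00⊕5c=5c, 00⊕5c=5c.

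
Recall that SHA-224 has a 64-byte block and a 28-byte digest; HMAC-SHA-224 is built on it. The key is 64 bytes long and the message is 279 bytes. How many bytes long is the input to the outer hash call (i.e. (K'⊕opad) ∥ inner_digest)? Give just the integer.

Key is 64 ≤ 64 bytes, zero-padded: |K'| = 64.
Outer input = (K'⊕opad) ∥ H(inner) → 64 + 28 = 92 bytes.

92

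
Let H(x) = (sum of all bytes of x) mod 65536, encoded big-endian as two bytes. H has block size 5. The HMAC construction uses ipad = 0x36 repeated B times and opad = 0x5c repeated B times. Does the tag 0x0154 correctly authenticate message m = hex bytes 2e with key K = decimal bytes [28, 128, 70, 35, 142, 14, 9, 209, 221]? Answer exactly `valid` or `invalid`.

invalid

Key decimal bytes [28, 128, 70, 35, 142, 14, 9, 209, 221] = 1c 80 46 23 8e 0e 09 d1 dd is 9 bytes > B = 5, so hash it first: H(key) = 03 58, then zero-pad to 5 bytes: K' = 03 58 00 00 00.
K' ⊕ ipad = 35 6e 36 36 36; K' ⊕ opad = 5f 04 5c 5c 5c.
Inner hash: sum = 53+110+54+54+54+46 = 371 → 01 73.
Outer hash (recomputed tag): sum = 95+4+92+92+92+1+115 = 491 → 01 eb.
Recomputed tag = 01eb; claimed = 0154 → mismatch.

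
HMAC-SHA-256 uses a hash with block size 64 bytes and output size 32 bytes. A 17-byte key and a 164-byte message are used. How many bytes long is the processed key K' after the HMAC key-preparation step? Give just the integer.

64

Key is 17 ≤ 64 bytes, zero-padded: |K'| = 64.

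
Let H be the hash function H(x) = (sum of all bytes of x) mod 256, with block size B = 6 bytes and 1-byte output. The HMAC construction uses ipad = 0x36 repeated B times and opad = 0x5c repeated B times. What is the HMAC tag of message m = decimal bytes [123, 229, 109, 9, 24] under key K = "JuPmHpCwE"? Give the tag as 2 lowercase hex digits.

3c

Key "JuPmHpCwE" = 4a 75 50 6d 48 70 43 77 45 is 9 bytes > B = 6, so hash it first: H(key) = 33, then zero-pad to 6 bytes: K' = 33 00 00 00 00 00.
K' ⊕ ipad = 05 36 36 36 36 36.  K' ⊕ opad = 6f 5c 5c 5c 5c 5c.
Inner input = (K'⊕ipad) ∥ m = 05 36 36 36 36 36 ∥ 7b e5 6d 09 18.
Inner hash: sum = 5+54+54+54+54+54+123+229+109+9+24 = 769; mod 256 = 1 → 01.
Outer input = (K'⊕opad) ∥ inner = 6f 5c 5c 5c 5c 5c ∥ 01.
Outer hash (tag): sum = 111+92+92+92+92+92+1 = 572; mod 256 = 60 → 3c.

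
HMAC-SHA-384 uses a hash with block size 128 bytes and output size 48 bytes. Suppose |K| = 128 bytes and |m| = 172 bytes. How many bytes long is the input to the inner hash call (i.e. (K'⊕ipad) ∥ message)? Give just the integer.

300

Key is 128 ≤ 128 bytes, zero-padded: |K'| = 128.
Inner input = (K'⊕ipad) ∥ m → 128 + 172 = 300 bytes.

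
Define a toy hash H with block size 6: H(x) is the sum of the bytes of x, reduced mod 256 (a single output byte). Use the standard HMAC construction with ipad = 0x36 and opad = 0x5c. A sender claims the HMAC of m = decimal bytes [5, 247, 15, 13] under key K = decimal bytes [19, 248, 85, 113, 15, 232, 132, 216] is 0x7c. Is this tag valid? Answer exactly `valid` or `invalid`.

Key decimal bytes [19, 248, 85, 113, 15, 232, 132, 216] = 13 f8 55 71 0f e8 84 d8 is 8 bytes > B = 6, so hash it first: H(key) = 24, then zero-pad to 6 bytes: K' = 24 00 00 00 00 00.
K' ⊕ ipad = 12 36 36 36 36 36; K' ⊕ opad = 78 5c 5c 5c 5c 5c.
Inner hash: sum = 18+54+54+54+54+54+5+247+15+13 = 568; mod 256 = 56 → 38.
Outer hash (recomputed tag): sum = 120+92+92+92+92+92+56 = 636; mod 256 = 124 → 7c.
Recomputed tag = 7c; claimed = 7c → match.

valid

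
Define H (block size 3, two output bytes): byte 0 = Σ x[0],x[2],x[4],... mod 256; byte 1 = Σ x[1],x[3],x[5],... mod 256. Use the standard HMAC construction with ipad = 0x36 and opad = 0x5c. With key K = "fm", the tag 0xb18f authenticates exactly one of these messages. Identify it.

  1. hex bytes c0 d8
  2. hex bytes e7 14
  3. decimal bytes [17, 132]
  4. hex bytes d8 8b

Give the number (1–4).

1

Key "fm" = 66 6d is 2 bytes ≤ B = 3; zero-pad to 3 bytes: K' = 66 6d 00.
K' ⊕ ipad = 50 5b 36; K' ⊕ opad = 3a 31 5c.
m1: inner = H(50 5b 36 c0 d8) = 5e 1b; tag = H(3a 31 5c 5e 1b) = b18f ← matches
m2: inner = H(50 5b 36 e7 14) = 9a 42; tag = H(3a 31 5c 9a 42) = d8cb
m3: inner = H(50 5b 36 11 84) = 0a 6c; tag = H(3a 31 5c 0a 6c) = 023b
m4: inner = H(50 5b 36 d8 8b) = 11 33; tag = H(3a 31 5c 11 33) = c942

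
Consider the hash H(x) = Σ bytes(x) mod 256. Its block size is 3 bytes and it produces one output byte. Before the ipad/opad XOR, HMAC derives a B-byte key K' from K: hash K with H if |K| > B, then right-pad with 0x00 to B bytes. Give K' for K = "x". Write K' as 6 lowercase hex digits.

Key "x" = 78 is 1 byte ≤ B = 3; zero-pad to 3 bytes: K' = 78 00 00.

780000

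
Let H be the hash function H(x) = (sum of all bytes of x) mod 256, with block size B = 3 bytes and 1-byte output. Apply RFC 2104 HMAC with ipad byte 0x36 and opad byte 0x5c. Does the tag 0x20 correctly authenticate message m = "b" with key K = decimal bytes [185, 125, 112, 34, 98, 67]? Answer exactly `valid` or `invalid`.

Key decimal bytes [185, 125, 112, 34, 98, 67] = b9 7d 70 22 62 43 is 6 bytes > B = 3, so hash it first: H(key) = 6d, then zero-pad to 3 bytes: K' = 6d 00 00.
K' ⊕ ipad = 5b 36 36; K' ⊕ opad = 31 5c 5c.
Inner hash: sum = 91+54+54+98 = 297; mod 256 = 41 → 29.
Outer hash (recomputed tag): sum = 49+92+92+41 = 274; mod 256 = 18 → 12.
Recomputed tag = 12; claimed = 20 → mismatch.

invalid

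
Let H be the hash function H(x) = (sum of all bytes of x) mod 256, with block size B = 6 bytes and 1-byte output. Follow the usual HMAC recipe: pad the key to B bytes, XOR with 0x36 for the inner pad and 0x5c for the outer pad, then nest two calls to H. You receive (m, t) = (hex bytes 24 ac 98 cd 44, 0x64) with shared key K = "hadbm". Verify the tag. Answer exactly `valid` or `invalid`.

Key "hadbm" = 68 61 64 62 6d is 5 bytes ≤ B = 6; zero-pad to 6 bytes: K' = 68 61 64 62 6d 00.
K' ⊕ ipad = 5e 57 52 54 5b 36; K' ⊕ opad = 34 3d 38 3e 31 5c.
Inner hash: sum = 94+87+82+84+91+54+36+172+152+205+68 = 1125; mod 256 = 101 → 65.
Outer hash (recomputed tag): sum = 52+61+56+62+49+92+101 = 473; mod 256 = 217 → d9.
Recomputed tag = d9; claimed = 64 → mismatch.

invalid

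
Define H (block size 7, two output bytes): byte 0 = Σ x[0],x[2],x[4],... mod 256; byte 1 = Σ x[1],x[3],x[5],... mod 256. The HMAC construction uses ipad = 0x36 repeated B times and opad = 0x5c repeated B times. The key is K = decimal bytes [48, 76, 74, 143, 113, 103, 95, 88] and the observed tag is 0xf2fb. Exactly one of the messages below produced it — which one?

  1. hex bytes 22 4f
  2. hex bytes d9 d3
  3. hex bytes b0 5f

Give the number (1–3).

3

Key decimal bytes [48, 76, 74, 143, 113, 103, 95, 88] = 30 4c 4a 8f 71 67 5f 58 is 8 bytes > B = 7, so hash it first: H(key) = 4a 9a, then zero-pad to 7 bytes: K' = 4a 9a 00 00 00 00 00.
K' ⊕ ipad = 7c ac 36 36 36 36 36; K' ⊕ opad = 16 c6 5c 5c 5c 5c 5c.
m1: inner = H(7c ac 36 36 36 36 36 22 4f) = 6d 3a; tag = H(16 c6 5c 5c 5c 5c 5c 6d 3a) = 64eb
m2: inner = H(7c ac 36 36 36 36 36 d9 d3) = f1 f1; tag = H(16 c6 5c 5c 5c 5c 5c f1 f1) = 1b6f
m3: inner = H(7c ac 36 36 36 36 36 b0 5f) = 7d c8; tag = H(16 c6 5c 5c 5c 5c 5c 7d c8) = f2fb ← matches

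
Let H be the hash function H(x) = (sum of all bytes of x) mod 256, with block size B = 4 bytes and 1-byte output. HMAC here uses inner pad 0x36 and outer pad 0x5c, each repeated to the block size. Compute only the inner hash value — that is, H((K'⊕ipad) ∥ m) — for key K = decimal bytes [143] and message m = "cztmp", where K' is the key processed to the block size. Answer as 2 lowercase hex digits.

Key decimal bytes [143] = 8f is 1 byte ≤ B = 4; zero-pad to 4 bytes: K' = 8f 00 00 00.
K' ⊕ ipad = b9 36 36 36.
Inner input = b9 36 36 36 ∥ 63 7a 74 6d 70.
Inner hash: sum = 185+54+54+54+99+122+116+109+112 = 905; mod 256 = 137 → 89.

89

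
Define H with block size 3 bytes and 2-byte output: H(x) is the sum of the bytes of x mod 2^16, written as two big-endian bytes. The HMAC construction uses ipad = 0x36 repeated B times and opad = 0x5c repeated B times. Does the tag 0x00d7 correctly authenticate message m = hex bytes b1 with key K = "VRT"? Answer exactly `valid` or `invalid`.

Key "VRT" = 56 52 54 is exactly B = 3 bytes: K' = 56 52 54.
K' ⊕ ipad = 60 64 62; K' ⊕ opad = 0a 0e 08.
Inner hash: sum = 96+100+98+177 = 471 → 01 d7.
Outer hash (recomputed tag): sum = 10+14+8+1+215 = 248 → 00 f8.
Recomputed tag = 00f8; claimed = 00d7 → mismatch.

invalid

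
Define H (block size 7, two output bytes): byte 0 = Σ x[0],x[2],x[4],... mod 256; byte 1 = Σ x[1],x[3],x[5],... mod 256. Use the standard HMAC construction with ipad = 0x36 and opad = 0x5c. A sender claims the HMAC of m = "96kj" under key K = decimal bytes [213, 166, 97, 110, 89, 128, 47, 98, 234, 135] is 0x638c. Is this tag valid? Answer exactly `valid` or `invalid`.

invalid

Key decimal bytes [213, 166, 97, 110, 89, 128, 47, 98, 234, 135] = d5 a6 61 6e 59 80 2f 62 ea 87 is 10 bytes > B = 7, so hash it first: H(key) = a8 7d, then zero-pad to 7 bytes: K' = a8 7d 00 00 00 00 00.
K' ⊕ ipad = 9e 4b 36 36 36 36 36; K' ⊕ opad = f4 21 5c 5c 5c 5c 5c.
Inner hash: even-index sum = 480 mod 256 = 224; odd-index sum = 347 mod 256 = 91 → e0 5b.
Outer hash (recomputed tag): even-index sum = 611 mod 256 = 99; odd-index sum = 441 mod 256 = 185 → 63 b9.
Recomputed tag = 63b9; claimed = 638c → mismatch.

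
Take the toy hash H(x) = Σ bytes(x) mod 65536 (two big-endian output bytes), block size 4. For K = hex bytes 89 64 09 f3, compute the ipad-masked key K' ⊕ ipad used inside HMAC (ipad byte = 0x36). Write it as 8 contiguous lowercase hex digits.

bf523fc5

Key hex bytes 89 64 09 f3 is exactly B = 4 bytes: K' = 89 64 09 f3.
XOR each byte with 0x36: 89⊕36=bf, 64⊕36=52, 09⊕36=3f, f3⊕36=c5.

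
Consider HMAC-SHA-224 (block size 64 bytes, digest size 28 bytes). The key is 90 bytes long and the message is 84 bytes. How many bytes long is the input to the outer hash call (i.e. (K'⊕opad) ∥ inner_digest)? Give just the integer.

92

Key is 90 > 64 bytes, so it is hashed to 28 bytes then zero-padded to 64: |K'| = 64.
Outer input = (K'⊕opad) ∥ H(inner) → 64 + 28 = 92 bytes.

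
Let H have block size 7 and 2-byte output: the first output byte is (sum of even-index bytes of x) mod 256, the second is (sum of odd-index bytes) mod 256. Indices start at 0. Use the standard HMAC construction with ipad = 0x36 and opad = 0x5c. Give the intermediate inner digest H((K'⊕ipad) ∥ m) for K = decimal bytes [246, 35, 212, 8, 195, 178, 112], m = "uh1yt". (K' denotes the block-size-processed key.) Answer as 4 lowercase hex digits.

bef1

Key decimal bytes [246, 35, 212, 8, 195, 178, 112] = f6 23 d4 08 c3 b2 70 is exactly B = 7 bytes: K' = f6 23 d4 08 c3 b2 70.
K' ⊕ ipad = c0 15 e2 3e f5 84 46.
Inner input = c0 15 e2 3e f5 84 46 ∥ 75 68 31 79 74.
Inner hash: even-index sum = 958 mod 256 = 190; odd-index sum = 497 mod 256 = 241 → be f1.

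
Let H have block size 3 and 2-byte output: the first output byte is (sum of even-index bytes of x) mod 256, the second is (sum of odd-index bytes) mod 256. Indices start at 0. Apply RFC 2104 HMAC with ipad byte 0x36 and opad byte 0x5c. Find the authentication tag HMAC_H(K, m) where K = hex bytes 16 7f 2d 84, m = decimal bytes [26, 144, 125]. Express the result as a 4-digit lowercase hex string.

Key hex bytes 16 7f 2d 84 is 4 bytes > B = 3, so hash it first: H(key) = 43 03, then zero-pad to 3 bytes: K' = 43 03 00.
K' ⊕ ipad = 75 35 36.  K' ⊕ opad = 1f 5f 5c.
Inner input = (K'⊕ipad) ∥ m = 75 35 36 ∥ 1a 90 7d.
Inner hash: even-index sum = 315 mod 256 = 59; odd-index sum = 204 mod 256 = 204 → 3b cc.
Outer input = (K'⊕opad) ∥ inner = 1f 5f 5c ∥ 3b cc.
Outer hash (tag): even-index sum = 327 mod 256 = 71; odd-index sum = 154 mod 256 = 154 → 47 9a.

479a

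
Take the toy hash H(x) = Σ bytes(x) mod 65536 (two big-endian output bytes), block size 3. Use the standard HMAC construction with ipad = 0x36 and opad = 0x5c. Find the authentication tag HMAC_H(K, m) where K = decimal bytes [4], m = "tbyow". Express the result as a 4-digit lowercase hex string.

Key decimal bytes [4] = 04 is 1 byte ≤ B = 3; zero-pad to 3 bytes: K' = 04 00 00.
K' ⊕ ipad = 32 36 36.  K' ⊕ opad = 58 5c 5c.
Inner input = (K'⊕ipad) ∥ m = 32 36 36 ∥ 74 62 79 6f 77.
Inner hash: sum = 50+54+54+116+98+121+111+119 = 723 → 02 d3.
Outer input = (K'⊕opad) ∥ inner = 58 5c 5c ∥ 02 d3.
Outer hash (tag): sum = 88+92+92+2+211 = 485 → 01 e5.

01e5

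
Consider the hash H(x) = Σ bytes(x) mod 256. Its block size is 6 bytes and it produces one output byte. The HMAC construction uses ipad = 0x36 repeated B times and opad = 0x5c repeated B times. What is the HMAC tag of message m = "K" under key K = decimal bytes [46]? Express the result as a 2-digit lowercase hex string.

af

Key decimal bytes [46] = 2e is 1 byte ≤ B = 6; zero-pad to 6 bytes: K' = 2e 00 00 00 00 00.
K' ⊕ ipad = 18 36 36 36 36 36.  K' ⊕ opad = 72 5c 5c 5c 5c 5c.
Inner input = (K'⊕ipad) ∥ m = 18 36 36 36 36 36 ∥ 4b.
Inner hash: sum = 24+54+54+54+54+54+75 = 369; mod 256 = 113 → 71.
Outer input = (K'⊕opad) ∥ inner = 72 5c 5c 5c 5c 5c ∥ 71.
Outer hash (tag): sum = 114+92+92+92+92+92+113 = 687; mod 256 = 175 → af.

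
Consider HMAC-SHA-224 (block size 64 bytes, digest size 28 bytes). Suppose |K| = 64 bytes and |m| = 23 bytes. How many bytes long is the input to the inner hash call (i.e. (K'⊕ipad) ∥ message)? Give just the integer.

87

Key is 64 ≤ 64 bytes, zero-padded: |K'| = 64.
Inner input = (K'⊕ipad) ∥ m → 64 + 23 = 87 bytes.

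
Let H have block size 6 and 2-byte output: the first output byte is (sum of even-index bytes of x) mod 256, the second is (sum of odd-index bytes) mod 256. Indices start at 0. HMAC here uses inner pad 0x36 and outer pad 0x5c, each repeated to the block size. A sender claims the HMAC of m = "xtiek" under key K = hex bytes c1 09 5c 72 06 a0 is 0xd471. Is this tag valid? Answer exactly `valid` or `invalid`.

valid

Key hex bytes c1 09 5c 72 06 a0 is exactly B = 6 bytes: K' = c1 09 5c 72 06 a0.
K' ⊕ ipad = f7 3f 6a 44 30 96; K' ⊕ opad = 9d 55 00 2e 5a fc.
Inner hash: even-index sum = 733 mod 256 = 221; odd-index sum = 498 mod 256 = 242 → dd f2.
Outer hash (recomputed tag): even-index sum = 468 mod 256 = 212; odd-index sum = 625 mod 256 = 113 → d4 71.
Recomputed tag = d471; claimed = d471 → match.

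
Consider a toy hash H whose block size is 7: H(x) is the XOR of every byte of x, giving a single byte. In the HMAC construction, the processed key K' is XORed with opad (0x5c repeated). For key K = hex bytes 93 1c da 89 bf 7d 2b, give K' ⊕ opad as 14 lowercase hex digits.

cf4086d5e32177

Key hex bytes 93 1c da 89 bf 7d 2b is exactly B = 7 bytes: K' = 93 1c da 89 bf 7d 2b.
XOR each byte with 0x5c: 93⊕5c=cf, 1c⊕5c=40, da⊕5c=86, 89⊕5c=d5, bf⊕5c=e3, 7d⊕5c=21, 2b⊕5c=77.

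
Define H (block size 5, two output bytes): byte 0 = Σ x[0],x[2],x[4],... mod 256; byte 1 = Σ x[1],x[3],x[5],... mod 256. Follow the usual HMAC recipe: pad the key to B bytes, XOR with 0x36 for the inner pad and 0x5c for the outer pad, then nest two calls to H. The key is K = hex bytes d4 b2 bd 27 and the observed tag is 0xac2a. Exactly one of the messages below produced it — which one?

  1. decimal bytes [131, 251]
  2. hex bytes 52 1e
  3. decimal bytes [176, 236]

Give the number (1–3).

2

Key hex bytes d4 b2 bd 27 is 4 bytes ≤ B = 5; zero-pad to 5 bytes: K' = d4 b2 bd 27 00.
K' ⊕ ipad = e2 84 8b 11 36; K' ⊕ opad = 88 ee e1 7b 5c.
m1: inner = H(e2 84 8b 11 36 83 fb) = 9e 18; tag = H(88 ee e1 7b 5c 9e 18) = dd07
m2: inner = H(e2 84 8b 11 36 52 1e) = c1 e7; tag = H(88 ee e1 7b 5c c1 e7) = ac2a ← matches
m3: inner = H(e2 84 8b 11 36 b0 ec) = 8f 45; tag = H(88 ee e1 7b 5c 8f 45) = 0af8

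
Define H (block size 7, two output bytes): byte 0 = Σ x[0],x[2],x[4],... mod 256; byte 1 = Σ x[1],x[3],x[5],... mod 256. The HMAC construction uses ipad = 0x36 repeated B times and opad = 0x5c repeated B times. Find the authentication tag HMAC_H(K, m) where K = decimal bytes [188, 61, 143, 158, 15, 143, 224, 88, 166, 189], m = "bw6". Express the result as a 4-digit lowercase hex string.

1dca

Key decimal bytes [188, 61, 143, 158, 15, 143, 224, 88, 166, 189] = bc 3d 8f 9e 0f 8f e0 58 a6 bd is 10 bytes > B = 7, so hash it first: H(key) = e0 7f, then zero-pad to 7 bytes: K' = e0 7f 00 00 00 00 00.
K' ⊕ ipad = d6 49 36 36 36 36 36.  K' ⊕ opad = bc 23 5c 5c 5c 5c 5c.
Inner input = (K'⊕ipad) ∥ m = d6 49 36 36 36 36 36 ∥ 62 77 36.
Inner hash: even-index sum = 495 mod 256 = 239; odd-index sum = 333 mod 256 = 77 → ef 4d.
Outer input = (K'⊕opad) ∥ inner = bc 23 5c 5c 5c 5c 5c ∥ ef 4d.
Outer hash (tag): even-index sum = 541 mod 256 = 29; odd-index sum = 458 mod 256 = 202 → 1d ca.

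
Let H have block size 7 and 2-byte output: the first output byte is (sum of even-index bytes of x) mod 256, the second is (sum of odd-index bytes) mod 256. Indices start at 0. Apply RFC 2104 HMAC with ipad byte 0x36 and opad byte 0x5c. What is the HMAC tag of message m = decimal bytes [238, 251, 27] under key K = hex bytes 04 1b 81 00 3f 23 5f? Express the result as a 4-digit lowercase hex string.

1c78

Key hex bytes 04 1b 81 00 3f 23 5f is exactly B = 7 bytes: K' = 04 1b 81 00 3f 23 5f.
K' ⊕ ipad = 32 2d b7 36 09 15 69.  K' ⊕ opad = 58 47 dd 5c 63 7f 03.
Inner input = (K'⊕ipad) ∥ m = 32 2d b7 36 09 15 69 ∥ ee fb 1b.
Inner hash: even-index sum = 598 mod 256 = 86; odd-index sum = 385 mod 256 = 129 → 56 81.
Outer input = (K'⊕opad) ∥ inner = 58 47 dd 5c 63 7f 03 ∥ 56 81.
Outer hash (tag): even-index sum = 540 mod 256 = 28; odd-index sum = 376 mod 256 = 120 → 1c 78.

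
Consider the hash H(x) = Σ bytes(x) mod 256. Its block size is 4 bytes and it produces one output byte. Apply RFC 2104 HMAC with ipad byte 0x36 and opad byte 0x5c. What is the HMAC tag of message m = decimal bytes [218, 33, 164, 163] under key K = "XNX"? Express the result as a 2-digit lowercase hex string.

Key "XNX" = 58 4e 58 is 3 bytes ≤ B = 4; zero-pad to 4 bytes: K' = 58 4e 58 00.
K' ⊕ ipad = 6e 78 6e 36.  K' ⊕ opad = 04 12 04 5c.
Inner input = (K'⊕ipad) ∥ m = 6e 78 6e 36 ∥ da 21 a4 a3.
Inner hash: sum = 110+120+110+54+218+33+164+163 = 972; mod 256 = 204 → cc.
Outer input = (K'⊕opad) ∥ inner = 04 12 04 5c ∥ cc.
Outer hash (tag): sum = 4+18+4+92+204 = 322; mod 256 = 66 → 42.

42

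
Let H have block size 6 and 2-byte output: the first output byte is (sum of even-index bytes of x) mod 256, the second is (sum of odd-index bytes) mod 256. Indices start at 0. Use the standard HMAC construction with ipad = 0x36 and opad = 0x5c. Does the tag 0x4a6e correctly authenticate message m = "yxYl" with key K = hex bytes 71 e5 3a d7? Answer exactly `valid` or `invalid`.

valid

Key hex bytes 71 e5 3a d7 is 4 bytes ≤ B = 6; zero-pad to 6 bytes: K' = 71 e5 3a d7 00 00.
K' ⊕ ipad = 47 d3 0c e1 36 36; K' ⊕ opad = 2d b9 66 8b 5c 5c.
Inner hash: even-index sum = 347 mod 256 = 91; odd-index sum = 718 mod 256 = 206 → 5b ce.
Outer hash (recomputed tag): even-index sum = 330 mod 256 = 74; odd-index sum = 622 mod 256 = 110 → 4a 6e.
Recomputed tag = 4a6e; claimed = 4a6e → match.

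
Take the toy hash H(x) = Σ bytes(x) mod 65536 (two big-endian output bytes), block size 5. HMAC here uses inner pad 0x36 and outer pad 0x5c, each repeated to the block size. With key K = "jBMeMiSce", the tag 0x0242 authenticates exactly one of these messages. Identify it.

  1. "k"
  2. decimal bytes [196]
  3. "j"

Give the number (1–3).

1

Key "jBMeMiSce" = 6a 42 4d 65 4d 69 53 63 65 is 9 bytes > B = 5, so hash it first: H(key) = 03 2f, then zero-pad to 5 bytes: K' = 03 2f 00 00 00.
K' ⊕ ipad = 35 19 36 36 36; K' ⊕ opad = 5f 73 5c 5c 5c.
m1: inner = H(35 19 36 36 36 6b) = 01 5b; tag = H(5f 73 5c 5c 5c 01 5b) = 0242 ← matches
m2: inner = H(35 19 36 36 36 c4) = 01 b4; tag = H(5f 73 5c 5c 5c 01 b4) = 029b
m3: inner = H(35 19 36 36 36 6a) = 01 5a; tag = H(5f 73 5c 5c 5c 01 5a) = 0241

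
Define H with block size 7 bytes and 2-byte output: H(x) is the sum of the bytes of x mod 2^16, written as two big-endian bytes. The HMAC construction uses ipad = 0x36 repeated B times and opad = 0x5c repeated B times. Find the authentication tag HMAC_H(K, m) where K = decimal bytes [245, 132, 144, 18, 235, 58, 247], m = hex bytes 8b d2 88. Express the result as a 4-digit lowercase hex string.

0536

Key decimal bytes [245, 132, 144, 18, 235, 58, 247] = f5 84 90 12 eb 3a f7 is exactly B = 7 bytes: K' = f5 84 90 12 eb 3a f7.
K' ⊕ ipad = c3 b2 a6 24 dd 0c c1.  K' ⊕ opad = a9 d8 cc 4e b7 66 ab.
Inner input = (K'⊕ipad) ∥ m = c3 b2 a6 24 dd 0c c1 ∥ 8b d2 88.
Inner hash: sum = 195+178+166+36+221+12+193+139+210+136 = 1486 → 05 ce.
Outer input = (K'⊕opad) ∥ inner = a9 d8 cc 4e b7 66 ab ∥ 05 ce.
Outer hash (tag): sum = 169+216+204+78+183+102+171+5+206 = 1334 → 05 36.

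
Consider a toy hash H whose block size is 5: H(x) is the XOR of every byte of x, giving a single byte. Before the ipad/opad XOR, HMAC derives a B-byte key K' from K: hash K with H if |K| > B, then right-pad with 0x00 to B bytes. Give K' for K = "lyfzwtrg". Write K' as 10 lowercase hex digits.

|K| = 8 > B = 5, so first hash the key.
H(K): XOR 6c⊕79⊕66⊕7a⊕77⊕74⊕72⊕67 = 1f.
Zero-pad H(K) = 1f to 5 bytes: K' = 1f 00 00 00 00.

1f00000000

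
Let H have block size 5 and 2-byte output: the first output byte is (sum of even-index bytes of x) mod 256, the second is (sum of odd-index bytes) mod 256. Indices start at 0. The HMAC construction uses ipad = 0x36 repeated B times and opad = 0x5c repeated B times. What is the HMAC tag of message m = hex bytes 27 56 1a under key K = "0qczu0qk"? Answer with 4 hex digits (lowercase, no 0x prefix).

Key "0qczu0qk" = 30 71 63 7a 75 30 71 6b is 8 bytes > B = 5, so hash it first: H(key) = 79 86, then zero-pad to 5 bytes: K' = 79 86 00 00 00.
K' ⊕ ipad = 4f b0 36 36 36.  K' ⊕ opad = 25 da 5c 5c 5c.
Inner input = (K'⊕ipad) ∥ m = 4f b0 36 36 36 ∥ 27 56 1a.
Inner hash: even-index sum = 273 mod 256 = 17; odd-index sum = 295 mod 256 = 39 → 11 27.
Outer input = (K'⊕opad) ∥ inner = 25 da 5c 5c 5c ∥ 11 27.
Outer hash (tag): even-index sum = 260 mod 256 = 4; odd-index sum = 327 mod 256 = 71 → 04 47.

0447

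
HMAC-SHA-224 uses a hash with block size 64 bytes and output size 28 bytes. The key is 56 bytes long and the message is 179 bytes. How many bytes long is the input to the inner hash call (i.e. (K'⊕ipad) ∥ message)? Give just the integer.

Key is 56 ≤ 64 bytes, zero-padded: |K'| = 64.
Inner input = (K'⊕ipad) ∥ m → 64 + 179 = 243 bytes.

243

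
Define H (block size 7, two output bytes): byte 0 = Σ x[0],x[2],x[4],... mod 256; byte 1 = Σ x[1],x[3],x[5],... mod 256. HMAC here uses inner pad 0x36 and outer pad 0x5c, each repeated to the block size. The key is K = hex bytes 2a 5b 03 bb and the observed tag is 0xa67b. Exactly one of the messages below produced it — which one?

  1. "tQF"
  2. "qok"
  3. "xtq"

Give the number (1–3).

Key hex bytes 2a 5b 03 bb is 4 bytes ≤ B = 7; zero-pad to 7 bytes: K' = 2a 5b 03 bb 00 00 00.
K' ⊕ ipad = 1c 6d 35 8d 36 36 36; K' ⊕ opad = 76 07 5f e7 5c 5c 5c.
m1: inner = H(1c 6d 35 8d 36 36 36 74 51 46) = 0e ea; tag = H(76 07 5f e7 5c 5c 5c 0e ea) = 7758
m2: inner = H(1c 6d 35 8d 36 36 36 71 6f 6b) = 2c 0c; tag = H(76 07 5f e7 5c 5c 5c 2c 0c) = 9976
m3: inner = H(1c 6d 35 8d 36 36 36 78 74 71) = 31 19; tag = H(76 07 5f e7 5c 5c 5c 31 19) = a67b ← matches

3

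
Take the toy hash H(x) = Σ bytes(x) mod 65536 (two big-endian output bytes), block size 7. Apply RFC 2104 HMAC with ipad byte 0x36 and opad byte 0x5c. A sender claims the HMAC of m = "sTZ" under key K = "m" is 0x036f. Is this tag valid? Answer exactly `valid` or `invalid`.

invalid

Key "m" = 6d is 1 byte ≤ B = 7; zero-pad to 7 bytes: K' = 6d 00 00 00 00 00 00.
K' ⊕ ipad = 5b 36 36 36 36 36 36; K' ⊕ opad = 31 5c 5c 5c 5c 5c 5c.
Inner hash: sum = 91+54+54+54+54+54+54+115+84+90 = 704 → 02 c0.
Outer hash (recomputed tag): sum = 49+92+92+92+92+92+92+2+192 = 795 → 03 1b.
Recomputed tag = 031b; claimed = 036f → mismatch.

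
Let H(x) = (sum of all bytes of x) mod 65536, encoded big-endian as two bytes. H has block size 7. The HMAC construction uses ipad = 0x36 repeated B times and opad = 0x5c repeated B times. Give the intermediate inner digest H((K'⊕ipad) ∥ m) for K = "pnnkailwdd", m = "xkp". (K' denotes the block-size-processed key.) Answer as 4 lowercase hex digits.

02ad

Key "pnnkailwdd" = 70 6e 6e 6b 61 69 6c 77 64 64 is 10 bytes > B = 7, so hash it first: H(key) = 04 2c, then zero-pad to 7 bytes: K' = 04 2c 00 00 00 00 00.
K' ⊕ ipad = 32 1a 36 36 36 36 36.
Inner input = 32 1a 36 36 36 36 36 ∥ 78 6b 70.
Inner hash: sum = 50+26+54+54+54+54+54+120+107+112 = 685 → 02 ad.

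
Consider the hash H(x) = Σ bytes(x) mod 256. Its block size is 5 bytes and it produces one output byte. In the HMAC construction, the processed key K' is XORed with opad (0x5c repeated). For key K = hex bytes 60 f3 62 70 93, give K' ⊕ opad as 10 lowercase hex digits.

Key hex bytes 60 f3 62 70 93 is exactly B = 5 bytes: K' = 60 f3 62 70 93.
XOR each byte with 0x5c: 60⊕5c=3c, f3⊕5c=af, 62⊕5c=3e, 70⊕5c=2c, 93⊕5c=cf.

3caf3e2ccf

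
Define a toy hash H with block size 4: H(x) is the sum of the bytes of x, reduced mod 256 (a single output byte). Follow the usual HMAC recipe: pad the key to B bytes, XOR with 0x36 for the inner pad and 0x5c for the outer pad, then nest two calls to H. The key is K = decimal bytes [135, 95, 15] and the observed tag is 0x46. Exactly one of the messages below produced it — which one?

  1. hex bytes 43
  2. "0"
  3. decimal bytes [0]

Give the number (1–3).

Key decimal bytes [135, 95, 15] = 87 5f 0f is 3 bytes ≤ B = 4; zero-pad to 4 bytes: K' = 87 5f 0f 00.
K' ⊕ ipad = b1 69 39 36; K' ⊕ opad = db 03 53 5c.
m1: inner = H(b1 69 39 36 43) = cc; tag = H(db 03 53 5c cc) = 59
m2: inner = H(b1 69 39 36 30) = b9; tag = H(db 03 53 5c b9) = 46 ← matches
m3: inner = H(b1 69 39 36 00) = 89; tag = H(db 03 53 5c 89) = 16

2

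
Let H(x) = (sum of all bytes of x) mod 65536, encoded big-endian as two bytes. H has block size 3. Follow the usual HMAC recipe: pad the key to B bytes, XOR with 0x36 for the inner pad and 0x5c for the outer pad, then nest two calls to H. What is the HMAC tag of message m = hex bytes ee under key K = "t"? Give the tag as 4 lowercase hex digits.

Key "t" = 74 is 1 byte ≤ B = 3; zero-pad to 3 bytes: K' = 74 00 00.
K' ⊕ ipad = 42 36 36.  K' ⊕ opad = 28 5c 5c.
Inner input = (K'⊕ipad) ∥ m = 42 36 36 ∥ ee.
Inner hash: sum = 66+54+54+238 = 412 → 01 9c.
Outer input = (K'⊕opad) ∥ inner = 28 5c 5c ∥ 01 9c.
Outer hash (tag): sum = 40+92+92+1+156 = 381 → 01 7d.

017d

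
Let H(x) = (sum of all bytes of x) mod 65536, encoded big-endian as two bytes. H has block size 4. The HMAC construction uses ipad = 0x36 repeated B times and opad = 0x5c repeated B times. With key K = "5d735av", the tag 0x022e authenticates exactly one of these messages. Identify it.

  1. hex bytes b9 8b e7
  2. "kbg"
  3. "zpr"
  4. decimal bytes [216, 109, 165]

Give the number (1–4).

4

Key "5d735av" = 35 64 37 33 35 61 76 is 7 bytes > B = 4, so hash it first: H(key) = 02 0f, then zero-pad to 4 bytes: K' = 02 0f 00 00.
K' ⊕ ipad = 34 39 36 36; K' ⊕ opad = 5e 53 5c 5c.
m1: inner = H(34 39 36 36 b9 8b e7) = 03 04; tag = H(5e 53 5c 5c 03 04) = 0170
m2: inner = H(34 39 36 36 6b 62 67) = 02 0d; tag = H(5e 53 5c 5c 02 0d) = 0178
m3: inner = H(34 39 36 36 7a 70 72) = 02 35; tag = H(5e 53 5c 5c 02 35) = 01a0
m4: inner = H(34 39 36 36 d8 6d a5) = 02 c3; tag = H(5e 53 5c 5c 02 c3) = 022e ← matches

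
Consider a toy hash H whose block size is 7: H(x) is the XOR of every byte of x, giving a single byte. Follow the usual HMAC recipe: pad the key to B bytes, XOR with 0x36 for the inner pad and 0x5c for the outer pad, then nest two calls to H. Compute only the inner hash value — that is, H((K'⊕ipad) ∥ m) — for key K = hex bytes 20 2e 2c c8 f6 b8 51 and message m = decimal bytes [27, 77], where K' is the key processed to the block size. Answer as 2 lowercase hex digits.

95

Key hex bytes 20 2e 2c c8 f6 b8 51 is exactly B = 7 bytes: K' = 20 2e 2c c8 f6 b8 51.
K' ⊕ ipad = 16 18 1a fe c0 8e 67.
Inner input = 16 18 1a fe c0 8e 67 ∥ 1b 4d.
Inner hash: XOR 16⊕18⊕1a⊕fe⊕c0⊕8e⊕67⊕1b⊕4d = 95.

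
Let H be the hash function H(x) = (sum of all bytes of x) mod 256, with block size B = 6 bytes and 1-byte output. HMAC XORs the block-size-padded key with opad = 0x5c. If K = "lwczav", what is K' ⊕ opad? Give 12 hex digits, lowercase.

302b3f263d2a

Key "lwczav" = 6c 77 63 7a 61 76 is exactly B = 6 bytes: K' = 6c 77 63 7a 61 76.
XOR each byte with 0x5c: 6c⊕5c=30, 77⊕5c=2b, 63⊕5c=3f, 7a⊕5c=26, 61⊕5c=3d, 76⊕5c=2a.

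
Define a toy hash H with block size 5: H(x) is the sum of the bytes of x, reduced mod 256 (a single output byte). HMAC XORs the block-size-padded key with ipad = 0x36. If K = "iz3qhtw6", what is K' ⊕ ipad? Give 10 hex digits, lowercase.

2636363636

Key "iz3qhtw6" = 69 7a 33 71 68 74 77 36 is 8 bytes > B = 5, so hash it first: H(key) = 10, then zero-pad to 5 bytes: K' = 10 00 00 00 00.
XOR each byte with 0x36: 10⊕36=26, 00⊕36=36, 00⊕36=36, 00⊕36=36, 00⊕36=36.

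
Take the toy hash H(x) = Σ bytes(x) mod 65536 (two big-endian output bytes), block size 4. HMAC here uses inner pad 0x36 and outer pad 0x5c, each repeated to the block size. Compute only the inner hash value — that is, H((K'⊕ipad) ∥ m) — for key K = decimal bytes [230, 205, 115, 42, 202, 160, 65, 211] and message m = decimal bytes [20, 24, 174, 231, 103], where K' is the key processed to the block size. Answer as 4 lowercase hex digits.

Key decimal bytes [230, 205, 115, 42, 202, 160, 65, 211] = e6 cd 73 2a ca a0 41 d3 is 8 bytes > B = 4, so hash it first: H(key) = 04 ce, then zero-pad to 4 bytes: K' = 04 ce 00 00.
K' ⊕ ipad = 32 f8 36 36.
Inner input = 32 f8 36 36 ∥ 14 18 ae e7 67.
Inner hash: sum = 50+248+54+54+20+24+174+231+103 = 958 → 03 be.

03be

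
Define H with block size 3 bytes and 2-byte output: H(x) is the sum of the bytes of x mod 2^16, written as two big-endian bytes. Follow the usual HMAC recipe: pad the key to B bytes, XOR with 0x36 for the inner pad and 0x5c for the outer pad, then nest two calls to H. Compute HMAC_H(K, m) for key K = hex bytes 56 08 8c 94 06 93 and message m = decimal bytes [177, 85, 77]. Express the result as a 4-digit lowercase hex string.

Key hex bytes 56 08 8c 94 06 93 is 6 bytes > B = 3, so hash it first: H(key) = 02 17, then zero-pad to 3 bytes: K' = 02 17 00.
K' ⊕ ipad = 34 21 36.  K' ⊕ opad = 5e 4b 5c.
Inner input = (K'⊕ipad) ∥ m = 34 21 36 ∥ b1 55 4d.
Inner hash: sum = 52+33+54+177+85+77 = 478 → 01 de.
Outer input = (K'⊕opad) ∥ inner = 5e 4b 5c ∥ 01 de.
Outer hash (tag): sum = 94+75+92+1+222 = 484 → 01 e4.

01e4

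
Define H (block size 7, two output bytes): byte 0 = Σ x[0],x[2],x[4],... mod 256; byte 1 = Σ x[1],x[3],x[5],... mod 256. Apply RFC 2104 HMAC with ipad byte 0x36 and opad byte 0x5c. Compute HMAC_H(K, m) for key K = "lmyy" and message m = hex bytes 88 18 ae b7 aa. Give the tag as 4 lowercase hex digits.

Key "lmyy" = 6c 6d 79 79 is 4 bytes ≤ B = 7; zero-pad to 7 bytes: K' = 6c 6d 79 79 00 00 00.
K' ⊕ ipad = 5a 5b 4f 4f 36 36 36.  K' ⊕ opad = 30 31 25 25 5c 5c 5c.
Inner input = (K'⊕ipad) ∥ m = 5a 5b 4f 4f 36 36 36 ∥ 88 18 ae b7 aa.
Inner hash: even-index sum = 484 mod 256 = 228; odd-index sum = 704 mod 256 = 192 → e4 c0.
Outer input = (K'⊕opad) ∥ inner = 30 31 25 25 5c 5c 5c ∥ e4 c0.
Outer hash (tag): even-index sum = 461 mod 256 = 205; odd-index sum = 406 mod 256 = 150 → cd 96.

cd96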